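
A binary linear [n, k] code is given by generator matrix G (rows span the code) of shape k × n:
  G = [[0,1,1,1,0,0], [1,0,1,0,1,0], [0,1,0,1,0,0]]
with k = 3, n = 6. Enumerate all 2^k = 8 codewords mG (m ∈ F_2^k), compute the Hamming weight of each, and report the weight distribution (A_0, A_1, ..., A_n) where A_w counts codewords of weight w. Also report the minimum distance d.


Weight distribution: A_0 = 1, A_1 = 1, A_2 = 2, A_3 = 2, A_4 = 1, A_5 = 1. Minimum distance d = 1.

Enumerate all 2^3 = 8 messages m ∈ F_2^3.
For each, compute codeword c = mG in F_2^6, then tally its weight.
  m = 000 → c = 000000, weight = 0.
  m = 100 → c = 011100, weight = 3.
  m = 010 → c = 101010, weight = 3.
  m = 110 → c = 110110, weight = 4.
  m = 001 → c = 010100, weight = 2.
  m = 101 → c = 001000, weight = 1.
  m = 011 → c = 111110, weight = 5.
  m = 111 → c = 100010, weight = 2.
Tally weights:
  weight 0: 1 codewords.
  weight 1: 1 codewords.
  weight 2: 2 codewords.
  weight 3: 2 codewords.
  weight 4: 1 codewords.
  weight 5: 1 codewords.
Minimum distance d = smallest w > 0 with A_w > 0 = 1.
Sanity: Σ A_w = 8 = 2^3 = 8 ✓.


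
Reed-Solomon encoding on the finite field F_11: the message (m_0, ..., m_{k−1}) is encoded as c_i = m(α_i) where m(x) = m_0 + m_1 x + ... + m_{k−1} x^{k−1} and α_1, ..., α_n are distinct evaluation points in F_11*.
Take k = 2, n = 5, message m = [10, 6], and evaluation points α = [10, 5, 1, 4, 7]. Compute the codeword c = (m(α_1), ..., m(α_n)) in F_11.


c = [4, 7, 5, 1, 8]

Message polynomial: m(x) = 10 + 6·x (mod 11).
For each evaluation point α_i, compute m(α_i) mod 11:
  α_1 = 10: Horner steps 6 → 4, so m(10) = 4.
  α_2 = 5: Horner steps 6 → 7, so m(5) = 7.
  α_3 = 1: Horner steps 6 → 5, so m(1) = 5.
  α_4 = 4: Horner steps 6 → 1, so m(4) = 1.
  α_5 = 7: Horner steps 6 → 8, so m(7) = 8.
Codeword c = [4, 7, 5, 1, 8] ∈ F_11^5.


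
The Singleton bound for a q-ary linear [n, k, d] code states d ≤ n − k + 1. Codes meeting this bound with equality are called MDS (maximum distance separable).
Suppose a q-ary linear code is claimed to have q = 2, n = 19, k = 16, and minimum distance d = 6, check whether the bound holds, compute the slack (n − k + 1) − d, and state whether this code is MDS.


Singleton RHS = n − k + 1 = 4, slack = -2, bound violated (no such code; not MDS).

Singleton bound: d ≤ n − k + 1.
Here n = 19, k = 16, so n − k + 1 = 4.
Given d = 6, check d ≤ 4: NO.
Slack = (n − k + 1) − d = -2.
The slack is negative: d = 6 exceeds n − k + 1 = 4 by 2, so the Singleton bound is violated and no linear [19, 16, 6]_2 code can exist. In particular it is not MDS (MDS requires d = n − k + 1 exactly).
Description: the claimed parameters are [19, 16, 6]_2; such a code would be impossible (violates the Singleton bound).


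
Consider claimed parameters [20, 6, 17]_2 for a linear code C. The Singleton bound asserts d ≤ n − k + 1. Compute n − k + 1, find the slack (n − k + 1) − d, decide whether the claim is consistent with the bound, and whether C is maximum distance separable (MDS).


Singleton RHS = n − k + 1 = 15, slack = -2, bound violated (no such code; not MDS).

Singleton bound: d ≤ n − k + 1.
Here n = 20, k = 6, so n − k + 1 = 15.
Given d = 17, check d ≤ 15: NO.
Slack = (n − k + 1) − d = -2.
The slack is negative: d = 17 exceeds n − k + 1 = 15 by 2, so the Singleton bound is violated and no linear [20, 6, 17]_2 code can exist. In particular it is not MDS (MDS requires d = n − k + 1 exactly).
Description: the claimed parameters are [20, 6, 17]_2; such a code would be impossible (violates the Singleton bound).


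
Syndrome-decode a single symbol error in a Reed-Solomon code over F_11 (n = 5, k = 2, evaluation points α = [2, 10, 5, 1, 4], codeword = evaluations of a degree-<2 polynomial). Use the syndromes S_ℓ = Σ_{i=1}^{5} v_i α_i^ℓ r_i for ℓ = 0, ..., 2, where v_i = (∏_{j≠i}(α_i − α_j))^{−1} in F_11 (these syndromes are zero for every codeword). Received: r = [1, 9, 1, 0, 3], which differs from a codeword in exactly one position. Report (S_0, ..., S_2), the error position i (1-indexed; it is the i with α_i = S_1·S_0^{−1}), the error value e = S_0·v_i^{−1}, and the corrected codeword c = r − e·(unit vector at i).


S = (5, 3, 4), error at position 3, error magnitude e = 8, c = [1, 9, 4, 0, 3].

Step 1: column multipliers v_i = (∏_{j≠i}(α_i − α_j))^{−1} mod 11.
  i = 1 (α = 2): (2−10)(2−5)(2−1)(2−4) = (−8)·(−3)·1·(−2) = −48 ≡ 7, so v_1 = 7^{−1} = 8 (mod 11).
  i = 2 (α = 10): (10−2)(10−5)(10−1)(10−4) = 8·5·9·6 = 2160 ≡ 4, so v_2 = 4^{−1} = 3 (mod 11).
  i = 3 (α = 5): (5−2)(5−10)(5−1)(5−4) = 3·(−5)·4·1 = −60 ≡ 6, so v_3 = 6^{−1} = 2 (mod 11).
  i = 4 (α = 1): (1−2)(1−10)(1−5)(1−4) = (−1)·(−9)·(−4)·(−3) = 108 ≡ 9, so v_4 = 9^{−1} = 5 (mod 11).
  i = 5 (α = 4): (4−2)(4−10)(4−5)(4−1) = 2·(−6)·(−1)·3 = 36 ≡ 3, so v_5 = 3^{−1} = 4 (mod 11).
  v = [8, 3, 2, 5, 4].
Step 2: syndromes of r = [1, 9, 1, 0, 3] (all sums mod 11).
  S_0 = Σ v_i r_i = 8·1 + 3·9 + 2·1 + 5·0 + 4·3 = 49 ≡ 5.
  S_1 = Σ v_i α_i r_i = 8·2·1 + 3·10·9 + 2·5·1 + 5·1·0 + 4·4·3 = 344 ≡ 3.
  α_i^2 mod 11 = [4, 1, 3, 1, 5].
  S_2 = Σ v_i α_i^2 r_i = 8·4·1 + 3·1·9 + 2·3·1 + 5·1·0 + 4·5·3 = 125 ≡ 4.
  S = (5, 3, 4) ≠ 0, so r is not a codeword (an error is present).
Step 3: locate the error. For a single error e at position i, S_ℓ = v_i·e·α_i^ℓ, so α_err = S_1/S_0.
  S_0^{−1} = 5^{−1} = 9 (mod 11), so α_err = 3·9 = 27 ≡ 5 = α_3. Error position i = 3.
  Consistency check: S_2/S_1 = 4·4 = 16 ≡ 5 = α_err ✓ (single-error assumption holds).
Step 4: error magnitude e = S_0/v_3 = S_0·∏_{j≠3}(α_3 − α_j) = 5·6 = 30 ≡ 8 (mod 11).
Step 5: correct position 3: c_3 = r_3 − e = 1 − 8 ≡ 4 (mod 11). Hence c = [1, 9, 4, 0, 3].
  Check: interpolating c through the α_i gives m(x) = 10 + 1·x (degree < 2) with m(α_i) = c_i for every i, so c is indeed a codeword.


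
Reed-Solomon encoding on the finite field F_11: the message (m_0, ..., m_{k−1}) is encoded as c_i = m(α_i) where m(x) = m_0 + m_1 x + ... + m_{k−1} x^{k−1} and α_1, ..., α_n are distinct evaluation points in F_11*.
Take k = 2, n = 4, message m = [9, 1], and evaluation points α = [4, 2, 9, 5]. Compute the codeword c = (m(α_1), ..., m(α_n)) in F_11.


c = [2, 0, 7, 3]

Message polynomial: m(x) = 9 + 1·x (mod 11).
For each evaluation point α_i, compute m(α_i) mod 11:
  α_1 = 4: Horner steps 1 → 2, so m(4) = 2.
  α_2 = 2: Horner steps 1 → 0, so m(2) = 0.
  α_3 = 9: Horner steps 1 → 7, so m(9) = 7.
  α_4 = 5: Horner steps 1 → 3, so m(5) = 3.
Codeword c = [2, 0, 7, 3] ∈ F_11^4.


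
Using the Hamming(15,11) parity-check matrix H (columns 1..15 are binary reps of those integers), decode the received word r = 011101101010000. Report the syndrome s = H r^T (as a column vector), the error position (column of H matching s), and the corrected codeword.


s = (0, 1, 1, 0)^T, error position = 6, corrected codeword c = 011100101010000

Compute s = H r^T mod 2 one row at a time:
  s_1 = 0 + 1 + 0 + 1 + 0 + 0 + 0 + 0 = 2 ≡ 0 (mod 2).
  s_2 = 1 + 0 + 1 + 1 + 0 + 0 + 0 + 0 = 3 ≡ 1 (mod 2).
  s_3 = 1 + 1 + 1 + 1 + 0 + 1 + 0 + 0 = 5 ≡ 1 (mod 2).
  s_4 = 0 + 1 + 0 + 1 + 1 + 1 + 0 + 0 = 4 ≡ 0 (mod 2).
s = (0, 1, 1, 0)^T — this equals column 6 of H (binary 0110), so error is at position 6.
Correct: flip bit 6 of r = 011101101010000 to get c = 011100101010000.


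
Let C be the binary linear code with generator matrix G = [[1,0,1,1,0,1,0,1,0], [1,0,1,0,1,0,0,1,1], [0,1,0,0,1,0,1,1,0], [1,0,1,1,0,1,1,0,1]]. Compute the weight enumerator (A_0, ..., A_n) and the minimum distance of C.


Weight distribution: A_0 = 1, A_3 = 3, A_4 = 4, A_5 = 4, A_6 = 2, A_7 = 1, A_8 = 1. Minimum distance d = 3.

Enumerate all 2^4 = 16 messages m ∈ F_2^4.
For each, compute codeword c = mG in F_2^9, then tally its weight.
  m = 0000 → c = 000000000, weight = 0.
  m = 1000 → c = 101101010, weight = 5.
  m = 0100 → c = 101010011, weight = 5.
  m = 1100 → c = 000111001, weight = 4.
  m = 0010 → c = 010010110, weight = 4.
  m = 1010 → c = 111111100, weight = 7.
  m = 0110 → c = 111000101, weight = 5.
  m = 1110 → c = 010101111, weight = 6.
  m = 0001 → c = 101101101, weight = 6.
  m = 1001 → c = 000000111, weight = 3.
  m = 0101 → c = 000111110, weight = 5.
  m = 1101 → c = 101010100, weight = 4.
  m = 0011 → c = 111111011, weight = 8.
  m = 1011 → c = 010010001, weight = 3.
  m = 0111 → c = 010101000, weight = 3.
  m = 1111 → c = 111000010, weight = 4.
Tally weights:
  weight 0: 1 codewords.
  weight 3: 3 codewords.
  weight 4: 4 codewords.
  weight 5: 4 codewords.
  weight 6: 2 codewords.
  weight 7: 1 codewords.
  weight 8: 1 codewords.
Minimum distance d = smallest w > 0 with A_w > 0 = 3.
Sanity: Σ A_w = 16 = 2^4 = 16 ✓.


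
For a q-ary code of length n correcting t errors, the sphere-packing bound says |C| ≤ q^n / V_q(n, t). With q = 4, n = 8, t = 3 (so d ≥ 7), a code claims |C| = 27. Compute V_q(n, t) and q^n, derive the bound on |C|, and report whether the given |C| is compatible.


V_q(n, t) = 1789, q^n = 65536, Hamming bound = 36, |C| = 27 ≤ bound (satisfied).

Step 1: Compute V_q(n, t) = Σ_{j=0}^3 C(n, j) (q−1)^j.
  j = 0: C(8,0)·(3)^0 = 1·1 = 1.
  j = 1: C(8,1)·(3)^1 = 8·3 = 24.
  j = 2: C(8,2)·(3)^2 = 28·9 = 252.
  j = 3: C(8,3)·(3)^3 = 56·27 = 1512.
  V_q(n, t) = 1 + 24 + 252 + 1512 = 1789.
Step 2: q^n = 4^8 = 65536.
Step 3: Hamming bound ⌊q^n / V_q(n,t)⌋ = ⌊65536/1789⌋ = 36.
Step 4: Compare |C| = 27 to 36: satisfied.
The claimed |C| lies below the Hamming bound.


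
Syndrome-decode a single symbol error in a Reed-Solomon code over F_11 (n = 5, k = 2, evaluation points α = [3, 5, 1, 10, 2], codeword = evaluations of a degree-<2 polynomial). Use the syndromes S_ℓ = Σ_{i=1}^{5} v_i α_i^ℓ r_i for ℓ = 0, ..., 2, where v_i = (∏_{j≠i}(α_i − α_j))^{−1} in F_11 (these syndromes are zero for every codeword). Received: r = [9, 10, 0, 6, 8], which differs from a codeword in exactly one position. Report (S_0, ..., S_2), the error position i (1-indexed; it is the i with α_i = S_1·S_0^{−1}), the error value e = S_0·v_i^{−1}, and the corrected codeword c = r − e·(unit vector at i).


S = (8, 2, 6), error at position 1, error magnitude e = 4, c = [5, 10, 0, 6, 8].

Step 1: column multipliers v_i = (∏_{j≠i}(α_i − α_j))^{−1} mod 11.
  i = 1 (α = 3): (3−5)(3−1)(3−10)(3−2) = (−2)·2·(−7)·1 = 28 ≡ 6, so v_1 = 6^{−1} = 2 (mod 11).
  i = 2 (α = 5): (5−3)(5−1)(5−10)(5−2) = 2·4·(−5)·3 = −120 ≡ 1, so v_2 = 1^{−1} = 1 (mod 11).
  i = 3 (α = 1): (1−3)(1−5)(1−10)(1−2) = (−2)·(−4)·(−9)·(−1) = 72 ≡ 6, so v_3 = 6^{−1} = 2 (mod 11).
  i = 4 (α = 10): (10−3)(10−5)(10−1)(10−2) = 7·5·9·8 = 2520 ≡ 1, so v_4 = 1^{−1} = 1 (mod 11).
  i = 5 (α = 2): (2−3)(2−5)(2−1)(2−10) = (−1)·(−3)·1·(−8) = −24 ≡ 9, so v_5 = 9^{−1} = 5 (mod 11).
  v = [2, 1, 2, 1, 5].
Step 2: syndromes of r = [9, 10, 0, 6, 8] (all sums mod 11).
  S_0 = Σ v_i r_i = 2·9 + 1·10 + 2·0 + 1·6 + 5·8 = 74 ≡ 8.
  S_1 = Σ v_i α_i r_i = 2·3·9 + 1·5·10 + 2·1·0 + 1·10·6 + 5·2·8 = 244 ≡ 2.
  α_i^2 mod 11 = [9, 3, 1, 1, 4].
  S_2 = Σ v_i α_i^2 r_i = 2·9·9 + 1·3·10 + 2·1·0 + 1·1·6 + 5·4·8 = 358 ≡ 6.
  S = (8, 2, 6) ≠ 0, so r is not a codeword (an error is present).
Step 3: locate the error. For a single error e at position i, S_ℓ = v_i·e·α_i^ℓ, so α_err = S_1/S_0.
  S_0^{−1} = 8^{−1} = 7 (mod 11), so α_err = 2·7 = 14 ≡ 3 = α_1. Error position i = 1.
  Consistency check: S_2/S_1 = 6·6 = 36 ≡ 3 = α_err ✓ (single-error assumption holds).
Step 4: error magnitude e = S_0/v_1 = S_0·∏_{j≠1}(α_1 − α_j) = 8·6 = 48 ≡ 4 (mod 11).
Step 5: correct position 1: c_1 = r_1 − e = 9 − 4 ≡ 5 (mod 11). Hence c = [5, 10, 0, 6, 8].
  Check: interpolating c through the α_i gives m(x) = 3 + 8·x (degree < 2) with m(α_i) = c_i for every i, so c is indeed a codeword.


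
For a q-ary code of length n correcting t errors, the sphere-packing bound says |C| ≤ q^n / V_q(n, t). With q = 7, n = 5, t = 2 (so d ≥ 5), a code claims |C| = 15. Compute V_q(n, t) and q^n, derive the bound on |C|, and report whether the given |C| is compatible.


V_q(n, t) = 391, q^n = 16807, Hamming bound = 42, |C| = 15 ≤ bound (satisfied).

Step 1: Compute V_q(n, t) = Σ_{j=0}^2 C(n, j) (q−1)^j.
  j = 0: C(5,0)·(6)^0 = 1·1 = 1.
  j = 1: C(5,1)·(6)^1 = 5·6 = 30.
  j = 2: C(5,2)·(6)^2 = 10·36 = 360.
  V_q(n, t) = 1 + 30 + 360 = 391.
Step 2: q^n = 7^5 = 16807.
Step 3: Hamming bound ⌊q^n / V_q(n,t)⌋ = ⌊16807/391⌋ = 42.
Step 4: Compare |C| = 15 to 42: satisfied.
The claimed |C| lies below the Hamming bound.


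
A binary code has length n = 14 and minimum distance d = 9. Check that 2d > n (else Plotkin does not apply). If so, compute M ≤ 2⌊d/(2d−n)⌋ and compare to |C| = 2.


Plotkin bound M ≤ 4; given |C| = 2 ≤ bound (satisfied).

Check applicability: 2d = 18, n = 14.
2d − n = 4 > 0, so Plotkin applies.
Compute d/(2d−n) = 9/4 ≈ 2.2500.
⌊d/(2d−n)⌋ = 2.
Plotkin bound: M ≤ 2·2 = 4.
Given |C| = 2, check: satisfied.
This |C| is below the Plotkin bound.


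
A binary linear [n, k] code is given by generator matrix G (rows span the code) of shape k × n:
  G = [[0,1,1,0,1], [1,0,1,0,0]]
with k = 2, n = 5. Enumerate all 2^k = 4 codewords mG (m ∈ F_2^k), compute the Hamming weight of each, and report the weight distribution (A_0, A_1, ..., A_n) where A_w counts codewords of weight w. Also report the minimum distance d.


Weight distribution: A_0 = 1, A_2 = 1, A_3 = 2. Minimum distance d = 2.

Enumerate all 2^2 = 4 messages m ∈ F_2^2.
For each, compute codeword c = mG in F_2^5, then tally its weight.
  m = 00 → c = 00000, weight = 0.
  m = 10 → c = 01101, weight = 3.
  m = 01 → c = 10100, weight = 2.
  m = 11 → c = 11001, weight = 3.
Tally weights:
  weight 0: 1 codewords.
  weight 2: 1 codewords.
  weight 3: 2 codewords.
Minimum distance d = smallest w > 0 with A_w > 0 = 2.
Sanity: Σ A_w = 4 = 2^2 = 4 ✓.


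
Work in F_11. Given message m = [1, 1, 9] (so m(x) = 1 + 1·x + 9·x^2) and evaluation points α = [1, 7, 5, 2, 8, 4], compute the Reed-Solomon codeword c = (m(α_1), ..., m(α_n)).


c = [0, 9, 0, 6, 2, 6]

Message polynomial: m(x) = 1 + 1·x + 9·x^2 (mod 11).
For each evaluation point α_i, compute m(α_i) mod 11:
  α_1 = 1: Horner steps 9 → 10 → 0, so m(1) = 0.
  α_2 = 7: Horner steps 9 → 9 → 9, so m(7) = 9.
  α_3 = 5: Horner steps 9 → 2 → 0, so m(5) = 0.
  α_4 = 2: Horner steps 9 → 8 → 6, so m(2) = 6.
  α_5 = 8: Horner steps 9 → 7 → 2, so m(8) = 2.
  α_6 = 4: Horner steps 9 → 4 → 6, so m(4) = 6.
Codeword c = [0, 9, 0, 6, 2, 6] ∈ F_11^6.


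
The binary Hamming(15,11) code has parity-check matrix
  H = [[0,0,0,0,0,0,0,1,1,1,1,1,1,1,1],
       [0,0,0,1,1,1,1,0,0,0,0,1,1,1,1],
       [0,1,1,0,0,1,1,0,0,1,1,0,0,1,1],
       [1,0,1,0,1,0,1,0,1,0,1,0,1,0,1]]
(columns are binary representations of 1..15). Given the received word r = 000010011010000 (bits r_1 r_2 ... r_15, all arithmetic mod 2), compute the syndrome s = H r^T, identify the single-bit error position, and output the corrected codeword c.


s = (1, 1, 1, 1)^T, error position = 15, corrected codeword c = 000010011010001

Compute s = H r^T mod 2 one row at a time:
  s_1 = 1 + 1 + 0 + 1 + 0 + 0 + 0 + 0 = 3 ≡ 1 (mod 2).
  s_2 = 0 + 1 + 0 + 0 + 0 + 0 + 0 + 0 = 1 ≡ 1 (mod 2).
  s_3 = 0 + 0 + 0 + 0 + 0 + 1 + 0 + 0 = 1 ≡ 1 (mod 2).
  s_4 = 0 + 0 + 1 + 0 + 1 + 1 + 0 + 0 = 3 ≡ 1 (mod 2).
s = (1, 1, 1, 1)^T — this equals column 15 of H (binary 1111), so error is at position 15.
Correct: flip bit 15 of r = 000010011010000 to get c = 000010011010001.


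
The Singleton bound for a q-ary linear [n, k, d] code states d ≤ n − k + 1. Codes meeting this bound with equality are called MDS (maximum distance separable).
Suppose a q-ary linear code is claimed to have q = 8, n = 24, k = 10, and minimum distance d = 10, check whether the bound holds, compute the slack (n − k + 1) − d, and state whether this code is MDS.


Singleton RHS = n − k + 1 = 15, slack = 5, bound satisfied, not MDS.

Singleton bound: d ≤ n − k + 1.
Here n = 24, k = 10, so n − k + 1 = 15.
Given d = 10, check d ≤ 15: YES.
Slack = (n − k + 1) − d = 5.
The code is NOT MDS (slack = 5 > 0).
Description: the claimed parameters are [24, 10, 10]_8; such a code would be non-MDS.


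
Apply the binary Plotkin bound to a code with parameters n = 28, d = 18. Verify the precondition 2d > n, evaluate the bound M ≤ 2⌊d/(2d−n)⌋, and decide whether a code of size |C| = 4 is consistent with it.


Plotkin bound M ≤ 4; given |C| = 4 ≤ bound (satisfied).

Check applicability: 2d = 36, n = 28.
2d − n = 8 > 0, so Plotkin applies.
Compute d/(2d−n) = 18/8 ≈ 2.2500.
⌊d/(2d−n)⌋ = 2.
Plotkin bound: M ≤ 2·2 = 4.
Given |C| = 4, check: satisfied.
This |C| is at the Plotkin bound.


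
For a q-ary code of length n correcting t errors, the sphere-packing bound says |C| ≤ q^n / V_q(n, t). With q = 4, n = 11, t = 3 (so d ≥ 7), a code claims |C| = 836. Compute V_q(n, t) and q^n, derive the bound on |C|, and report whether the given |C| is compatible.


V_q(n, t) = 4984, q^n = 4194304, Hamming bound = 841, |C| = 836 ≤ bound (satisfied).

Step 1: Compute V_q(n, t) = Σ_{j=0}^3 C(n, j) (q−1)^j.
  j = 0: C(11,0)·(3)^0 = 1·1 = 1.
  j = 1: C(11,1)·(3)^1 = 11·3 = 33.
  j = 2: C(11,2)·(3)^2 = 55·9 = 495.
  j = 3: C(11,3)·(3)^3 = 165·27 = 4455.
  V_q(n, t) = 1 + 33 + 495 + 4455 = 4984.
Step 2: q^n = 4^11 = 4194304.
Step 3: Hamming bound ⌊q^n / V_q(n,t)⌋ = ⌊4194304/4984⌋ = 841.
Step 4: Compare |C| = 836 to 841: satisfied.
The claimed |C| lies below the Hamming bound.


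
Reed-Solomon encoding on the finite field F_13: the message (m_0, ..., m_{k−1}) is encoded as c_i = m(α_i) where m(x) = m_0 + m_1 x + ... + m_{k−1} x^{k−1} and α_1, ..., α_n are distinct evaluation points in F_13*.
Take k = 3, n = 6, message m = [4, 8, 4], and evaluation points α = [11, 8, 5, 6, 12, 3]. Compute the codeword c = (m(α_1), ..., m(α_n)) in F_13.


c = [4, 12, 1, 1, 0, 12]

Message polynomial: m(x) = 4 + 8·x + 4·x^2 (mod 13).
For each evaluation point α_i, compute m(α_i) mod 13:
  α_1 = 11: Horner steps 4 → 0 → 4, so m(11) = 4.
  α_2 = 8: Horner steps 4 → 1 → 12, so m(8) = 12.
  α_3 = 5: Horner steps 4 → 2 → 1, so m(5) = 1.
  α_4 = 6: Horner steps 4 → 6 → 1, so m(6) = 1.
  α_5 = 12: Horner steps 4 → 4 → 0, so m(12) = 0.
  α_6 = 3: Horner steps 4 → 7 → 12, so m(3) = 12.
Codeword c = [4, 12, 1, 1, 0, 12] ∈ F_13^6.


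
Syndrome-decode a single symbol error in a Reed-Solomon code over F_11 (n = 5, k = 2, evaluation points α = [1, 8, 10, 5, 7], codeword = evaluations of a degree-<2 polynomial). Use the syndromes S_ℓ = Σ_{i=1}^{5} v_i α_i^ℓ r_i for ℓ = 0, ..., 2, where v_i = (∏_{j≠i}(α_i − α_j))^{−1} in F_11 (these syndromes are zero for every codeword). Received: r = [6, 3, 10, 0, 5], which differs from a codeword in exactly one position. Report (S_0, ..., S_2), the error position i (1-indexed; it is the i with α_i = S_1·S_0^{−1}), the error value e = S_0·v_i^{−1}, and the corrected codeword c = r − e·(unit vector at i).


S = (2, 10, 6), error at position 4, error magnitude e = 2, c = [6, 3, 10, 9, 5].

Step 1: column multipliers v_i = (∏_{j≠i}(α_i − α_j))^{−1} mod 11.
  i = 1 (α = 1): (1−8)(1−10)(1−5)(1−7) = (−7)·(−9)·(−4)·(−6) = 1512 ≡ 5, so v_1 = 5^{−1} = 9 (mod 11).
  i = 2 (α = 8): (8−1)(8−10)(8−5)(8−7) = 7·(−2)·3·1 = −42 ≡ 2, so v_2 = 2^{−1} = 6 (mod 11).
  i = 3 (α = 10): (10−1)(10−8)(10−5)(10−7) = 9·2·5·3 = 270 ≡ 6, so v_3 = 6^{−1} = 2 (mod 11).
  i = 4 (α = 5): (5−1)(5−8)(5−10)(5−7) = 4·(−3)·(−5)·(−2) = −120 ≡ 1, so v_4 = 1^{−1} = 1 (mod 11).
  i = 5 (α = 7): (7−1)(7−8)(7−10)(7−5) = 6·(−1)·(−3)·2 = 36 ≡ 3, so v_5 = 3^{−1} = 4 (mod 11).
  v = [9, 6, 2, 1, 4].
Step 2: syndromes of r = [6, 3, 10, 0, 5] (all sums mod 11).
  S_0 = Σ v_i r_i = 9·6 + 6·3 + 2·10 + 1·0 + 4·5 = 112 ≡ 2.
  S_1 = Σ v_i α_i r_i = 9·1·6 + 6·8·3 + 2·10·10 + 1·5·0 + 4·7·5 = 538 ≡ 10.
  α_i^2 mod 11 = [1, 9, 1, 3, 5].
  S_2 = Σ v_i α_i^2 r_i = 9·1·6 + 6·9·3 + 2·1·10 + 1·3·0 + 4·5·5 = 336 ≡ 6.
  S = (2, 10, 6) ≠ 0, so r is not a codeword (an error is present).
Step 3: locate the error. For a single error e at position i, S_ℓ = v_i·e·α_i^ℓ, so α_err = S_1/S_0.
  S_0^{−1} = 2^{−1} = 6 (mod 11), so α_err = 10·6 = 60 ≡ 5 = α_4. Error position i = 4.
  Consistency check: S_2/S_1 = 6·10 = 60 ≡ 5 = α_err ✓ (single-error assumption holds).
Step 4: error magnitude e = S_0/v_4 = S_0·∏_{j≠4}(α_4 − α_j) = 2·1 = 2 ≡ 2 (mod 11).
Step 5: correct position 4: c_4 = r_4 − e = 0 − 2 ≡ 9 (mod 11). Hence c = [6, 3, 10, 9, 5].
  Check: interpolating c through the α_i gives m(x) = 8 + 9·x (degree < 2) with m(α_i) = c_i for every i, so c is indeed a codeword.


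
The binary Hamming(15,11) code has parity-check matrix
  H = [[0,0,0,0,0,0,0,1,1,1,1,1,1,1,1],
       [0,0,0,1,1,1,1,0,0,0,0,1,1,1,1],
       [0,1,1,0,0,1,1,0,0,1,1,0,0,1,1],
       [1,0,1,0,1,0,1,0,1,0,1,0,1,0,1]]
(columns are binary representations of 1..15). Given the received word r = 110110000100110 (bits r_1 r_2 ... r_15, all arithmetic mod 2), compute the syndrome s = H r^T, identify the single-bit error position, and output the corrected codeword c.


s = (1, 0, 1, 1)^T, error position = 11, corrected codeword c = 110110000110110

Compute s = H r^T mod 2 one row at a time:
  s_1 = 0 + 0 + 1 + 0 + 0 + 1 + 1 + 0 = 3 ≡ 1 (mod 2).
  s_2 = 1 + 1 + 0 + 0 + 0 + 1 + 1 + 0 = 4 ≡ 0 (mod 2).
  s_3 = 1 + 0 + 0 + 0 + 1 + 0 + 1 + 0 = 3 ≡ 1 (mod 2).
  s_4 = 1 + 0 + 1 + 0 + 0 + 0 + 1 + 0 = 3 ≡ 1 (mod 2).
s = (1, 0, 1, 1)^T — this equals column 11 of H (binary 1011), so error is at position 11.
Correct: flip bit 11 of r = 110110000100110 to get c = 110110000110110.


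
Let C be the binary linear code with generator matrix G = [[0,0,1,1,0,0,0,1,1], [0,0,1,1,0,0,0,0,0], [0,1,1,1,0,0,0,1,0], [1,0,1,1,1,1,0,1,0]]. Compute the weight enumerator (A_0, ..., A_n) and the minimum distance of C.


Weight distribution: A_0 = 1, A_2 = 4, A_4 = 6, A_6 = 4, A_8 = 1. Minimum distance d = 2.

Enumerate all 2^4 = 16 messages m ∈ F_2^4.
For each, compute codeword c = mG in F_2^9, then tally its weight.
  m = 0000 → c = 000000000, weight = 0.
  m = 1000 → c = 001100011, weight = 4.
  m = 0100 → c = 001100000, weight = 2.
  m = 1100 → c = 000000011, weight = 2.
  m = 0010 → c = 011100010, weight = 4.
  m = 1010 → c = 010000001, weight = 2.
  m = 0110 → c = 010000010, weight = 2.
  m = 1110 → c = 011100001, weight = 4.
  m = 0001 → c = 101111010, weight = 6.
  m = 1001 → c = 100011001, weight = 4.
  m = 0101 → c = 100011010, weight = 4.
  m = 1101 → c = 101111001, weight = 6.
  m = 0011 → c = 110011000, weight = 4.
  m = 1011 → c = 111111011, weight = 8.
  m = 0111 → c = 111111000, weight = 6.
  m = 1111 → c = 110011011, weight = 6.
Tally weights:
  weight 0: 1 codewords.
  weight 2: 4 codewords.
  weight 4: 6 codewords.
  weight 6: 4 codewords.
  weight 8: 1 codewords.
Minimum distance d = smallest w > 0 with A_w > 0 = 2.
Sanity: Σ A_w = 16 = 2^4 = 16 ✓.


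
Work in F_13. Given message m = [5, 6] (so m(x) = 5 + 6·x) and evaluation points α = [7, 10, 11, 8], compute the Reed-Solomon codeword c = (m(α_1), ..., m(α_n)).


c = [8, 0, 6, 1]

Message polynomial: m(x) = 5 + 6·x (mod 13).
For each evaluation point α_i, compute m(α_i) mod 13:
  α_1 = 7: Horner steps 6 → 8, so m(7) = 8.
  α_2 = 10: Horner steps 6 → 0, so m(10) = 0.
  α_3 = 11: Horner steps 6 → 6, so m(11) = 6.
  α_4 = 8: Horner steps 6 → 1, so m(8) = 1.
Codeword c = [8, 0, 6, 1] ∈ F_13^4.


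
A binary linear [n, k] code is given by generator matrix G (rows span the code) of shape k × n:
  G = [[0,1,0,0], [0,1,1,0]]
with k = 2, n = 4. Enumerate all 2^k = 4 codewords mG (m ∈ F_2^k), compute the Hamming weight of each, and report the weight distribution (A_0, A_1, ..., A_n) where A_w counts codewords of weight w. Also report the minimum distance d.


Weight distribution: A_0 = 1, A_1 = 2, A_2 = 1. Minimum distance d = 1.

Enumerate all 2^2 = 4 messages m ∈ F_2^2.
For each, compute codeword c = mG in F_2^4, then tally its weight.
  m = 00 → c = 0000, weight = 0.
  m = 10 → c = 0100, weight = 1.
  m = 01 → c = 0110, weight = 2.
  m = 11 → c = 0010, weight = 1.
Tally weights:
  weight 0: 1 codewords.
  weight 1: 2 codewords.
  weight 2: 1 codewords.
Minimum distance d = smallest w > 0 with A_w > 0 = 1.
Sanity: Σ A_w = 4 = 2^2 = 4 ✓.


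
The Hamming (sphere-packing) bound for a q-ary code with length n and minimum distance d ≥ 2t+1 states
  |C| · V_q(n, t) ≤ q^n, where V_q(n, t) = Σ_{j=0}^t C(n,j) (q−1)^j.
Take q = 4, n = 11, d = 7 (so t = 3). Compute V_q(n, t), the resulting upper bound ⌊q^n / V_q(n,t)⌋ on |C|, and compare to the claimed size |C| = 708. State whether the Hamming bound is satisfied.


V_q(n, t) = 4984, q^n = 4194304, Hamming bound = 841, |C| = 708 ≤ bound (satisfied).

Step 1: Compute V_q(n, t) = Σ_{j=0}^3 C(n, j) (q−1)^j.
  j = 0: C(11,0)·(3)^0 = 1·1 = 1.
  j = 1: C(11,1)·(3)^1 = 11·3 = 33.
  j = 2: C(11,2)·(3)^2 = 55·9 = 495.
  j = 3: C(11,3)·(3)^3 = 165·27 = 4455.
  V_q(n, t) = 1 + 33 + 495 + 4455 = 4984.
Step 2: q^n = 4^11 = 4194304.
Step 3: Hamming bound ⌊q^n / V_q(n,t)⌋ = ⌊4194304/4984⌋ = 841.
Step 4: Compare |C| = 708 to 841: satisfied.
The claimed |C| lies below the Hamming bound.


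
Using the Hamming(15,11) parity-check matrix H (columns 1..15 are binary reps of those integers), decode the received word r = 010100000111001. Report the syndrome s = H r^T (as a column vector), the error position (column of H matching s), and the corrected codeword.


s = (0, 1, 0, 0)^T, error position = 4, corrected codeword c = 010000000111001

Compute s = H r^T mod 2 one row at a time:
  s_1 = 0 + 0 + 1 + 1 + 1 + 0 + 0 + 1 = 4 ≡ 0 (mod 2).
  s_2 = 1 + 0 + 0 + 0 + 1 + 0 + 0 + 1 = 3 ≡ 1 (mod 2).
  s_3 = 1 + 0 + 0 + 0 + 1 + 1 + 0 + 1 = 4 ≡ 0 (mod 2).
  s_4 = 0 + 0 + 0 + 0 + 0 + 1 + 0 + 1 = 2 ≡ 0 (mod 2).
s = (0, 1, 0, 0)^T — this equals column 4 of H (binary 0100), so error is at position 4.
Correct: flip bit 4 of r = 010100000111001 to get c = 010000000111001.


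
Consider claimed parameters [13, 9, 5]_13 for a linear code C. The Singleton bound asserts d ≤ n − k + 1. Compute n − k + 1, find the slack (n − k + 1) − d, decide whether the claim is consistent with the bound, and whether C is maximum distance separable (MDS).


Singleton RHS = n − k + 1 = 5, slack = 0, bound satisfied, MDS.

Singleton bound: d ≤ n − k + 1.
Here n = 13, k = 9, so n − k + 1 = 5.
Given d = 5, check d ≤ 5: YES.
Slack = (n − k + 1) − d = 0.
The code is MDS (slack = 0).
Description: the claimed parameters are [13, 9, 5]_13; such a code would be MDS (meets Singleton bound).


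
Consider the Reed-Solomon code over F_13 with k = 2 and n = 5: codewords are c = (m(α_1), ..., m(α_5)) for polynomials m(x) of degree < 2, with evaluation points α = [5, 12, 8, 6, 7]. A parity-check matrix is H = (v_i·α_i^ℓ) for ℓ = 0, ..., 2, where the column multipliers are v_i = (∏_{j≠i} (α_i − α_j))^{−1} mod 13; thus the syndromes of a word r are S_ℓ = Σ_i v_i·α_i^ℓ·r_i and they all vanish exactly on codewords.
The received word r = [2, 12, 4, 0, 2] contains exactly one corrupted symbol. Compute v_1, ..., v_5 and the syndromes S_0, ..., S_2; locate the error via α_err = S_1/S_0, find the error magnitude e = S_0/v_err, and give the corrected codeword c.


S = (10, 11, 3), error at position 1, error magnitude e = 4, c = [11, 12, 4, 0, 2].

Step 1: column multipliers v_i = (∏_{j≠i}(α_i − α_j))^{−1} mod 13.
  i = 1 (α = 5): (5−12)(5−8)(5−6)(5−7) = (−7)·(−3)·(−1)·(−2) = 42 ≡ 3, so v_1 = 3^{−1} = 9 (mod 13).
  i = 2 (α = 12): (12−5)(12−8)(12−6)(12−7) = 7·4·6·5 = 840 ≡ 8, so v_2 = 8^{−1} = 5 (mod 13).
  i = 3 (α = 8): (8−5)(8−12)(8−6)(8−7) = 3·(−4)·2·1 = −24 ≡ 2, so v_3 = 2^{−1} = 7 (mod 13).
  i = 4 (α = 6): (6−5)(6−12)(6−8)(6−7) = 1·(−6)·(−2)·(−1) = −12 ≡ 1, so v_4 = 1^{−1} = 1 (mod 13).
  i = 5 (α = 7): (7−5)(7−12)(7−8)(7−6) = 2·(−5)·(−1)·1 = 10 ≡ 10, so v_5 = 10^{−1} = 4 (mod 13).
  v = [9, 5, 7, 1, 4].
Step 2: syndromes of r = [2, 12, 4, 0, 2] (all sums mod 13).
  S_0 = Σ v_i r_i = 9·2 + 5·12 + 7·4 + 1·0 + 4·2 = 114 ≡ 10.
  S_1 = Σ v_i α_i r_i = 9·5·2 + 5·12·12 + 7·8·4 + 1·6·0 + 4·7·2 = 1090 ≡ 11.
  α_i^2 mod 13 = [12, 1, 12, 10, 10].
  S_2 = Σ v_i α_i^2 r_i = 9·12·2 + 5·1·12 + 7·12·4 + 1·10·0 + 4·10·2 = 692 ≡ 3.
  S = (10, 11, 3) ≠ 0, so r is not a codeword (an error is present).
Step 3: locate the error. For a single error e at position i, S_ℓ = v_i·e·α_i^ℓ, so α_err = S_1/S_0.
  S_0^{−1} = 10^{−1} = 4 (mod 13), so α_err = 11·4 = 44 ≡ 5 = α_1. Error position i = 1.
  Consistency check: S_2/S_1 = 3·6 = 18 ≡ 5 = α_err ✓ (single-error assumption holds).
Step 4: error magnitude e = S_0/v_1 = S_0·∏_{j≠1}(α_1 − α_j) = 10·3 = 30 ≡ 4 (mod 13).
Step 5: correct position 1: c_1 = r_1 − e = 2 − 4 ≡ 11 (mod 13). Hence c = [11, 12, 4, 0, 2].
  Check: interpolating c through the α_i gives m(x) = 1 + 2·x (degree < 2) with m(α_i) = c_i for every i, so c is indeed a codeword.


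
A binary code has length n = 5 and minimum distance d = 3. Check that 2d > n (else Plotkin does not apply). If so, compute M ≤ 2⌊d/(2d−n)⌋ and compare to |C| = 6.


Plotkin bound M ≤ 6; given |C| = 6 ≤ bound (satisfied).

Check applicability: 2d = 6, n = 5.
2d − n = 1 > 0, so Plotkin applies.
Compute d/(2d−n) = 3/1 ≈ 3.0000.
⌊d/(2d−n)⌋ = 3.
Plotkin bound: M ≤ 2·3 = 6.
Given |C| = 6, check: satisfied.
This |C| is at the Plotkin bound.


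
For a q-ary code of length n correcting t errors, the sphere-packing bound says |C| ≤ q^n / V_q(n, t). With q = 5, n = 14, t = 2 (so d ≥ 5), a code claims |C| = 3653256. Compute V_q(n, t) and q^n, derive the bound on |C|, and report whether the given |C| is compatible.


V_q(n, t) = 1513, q^n = 6103515625, Hamming bound = 4034048, |C| = 3653256 ≤ bound (satisfied).

Step 1: Compute V_q(n, t) = Σ_{j=0}^2 C(n, j) (q−1)^j.
  j = 0: C(14,0)·(4)^0 = 1·1 = 1.
  j = 1: C(14,1)·(4)^1 = 14·4 = 56.
  j = 2: C(14,2)·(4)^2 = 91·16 = 1456.
  V_q(n, t) = 1 + 56 + 1456 = 1513.
Step 2: q^n = 5^14 = 6103515625.
Step 3: Hamming bound ⌊q^n / V_q(n,t)⌋ = ⌊6103515625/1513⌋ = 4034048.
Step 4: Compare |C| = 3653256 to 4034048: satisfied.
The claimed |C| lies below the Hamming bound.


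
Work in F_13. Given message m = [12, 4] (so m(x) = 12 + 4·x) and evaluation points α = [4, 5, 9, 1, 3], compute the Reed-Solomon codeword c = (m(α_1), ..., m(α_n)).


c = [2, 6, 9, 3, 11]

Message polynomial: m(x) = 12 + 4·x (mod 13).
For each evaluation point α_i, compute m(α_i) mod 13:
  α_1 = 4: Horner steps 4 → 2, so m(4) = 2.
  α_2 = 5: Horner steps 4 → 6, so m(5) = 6.
  α_3 = 9: Horner steps 4 → 9, so m(9) = 9.
  α_4 = 1: Horner steps 4 → 3, so m(1) = 3.
  α_5 = 3: Horner steps 4 → 11, so m(3) = 11.
Codeword c = [2, 6, 9, 3, 11] ∈ F_13^5.


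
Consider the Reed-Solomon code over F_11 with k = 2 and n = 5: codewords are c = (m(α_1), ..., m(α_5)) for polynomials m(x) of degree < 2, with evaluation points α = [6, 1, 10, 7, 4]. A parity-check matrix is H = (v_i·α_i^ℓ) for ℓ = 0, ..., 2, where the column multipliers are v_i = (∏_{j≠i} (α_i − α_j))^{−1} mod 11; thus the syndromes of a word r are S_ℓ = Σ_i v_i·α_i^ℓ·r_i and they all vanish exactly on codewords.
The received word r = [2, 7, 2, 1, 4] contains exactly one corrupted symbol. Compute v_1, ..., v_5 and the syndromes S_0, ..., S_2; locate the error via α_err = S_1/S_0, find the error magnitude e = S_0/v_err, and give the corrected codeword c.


S = (7, 4, 7), error at position 3, error magnitude e = 4, c = [2, 7, 9, 1, 4].

Step 1: column multipliers v_i = (∏_{j≠i}(α_i − α_j))^{−1} mod 11.
  i = 1 (α = 6): (6−1)(6−10)(6−7)(6−4) = 5·(−4)·(−1)·2 = 40 ≡ 7, so v_1 = 7^{−1} = 8 (mod 11).
  i = 2 (α = 1): (1−6)(1−10)(1−7)(1−4) = (−5)·(−9)·(−6)·(−3) = 810 ≡ 7, so v_2 = 7^{−1} = 8 (mod 11).
  i = 3 (α = 10): (10−6)(10−1)(10−7)(10−4) = 4·9·3·6 = 648 ≡ 10, so v_3 = 10^{−1} = 10 (mod 11).
  i = 4 (α = 7): (7−6)(7−1)(7−10)(7−4) = 1·6·(−3)·3 = −54 ≡ 1, so v_4 = 1^{−1} = 1 (mod 11).
  i = 5 (α = 4): (4−6)(4−1)(4−10)(4−7) = (−2)·3·(−6)·(−3) = −108 ≡ 2, so v_5 = 2^{−1} = 6 (mod 11).
  v = [8, 8, 10, 1, 6].
Step 2: syndromes of r = [2, 7, 2, 1, 4] (all sums mod 11).
  S_0 = Σ v_i r_i = 8·2 + 8·7 + 10·2 + 1·1 + 6·4 = 117 ≡ 7.
  S_1 = Σ v_i α_i r_i = 8·6·2 + 8·1·7 + 10·10·2 + 1·7·1 + 6·4·4 = 455 ≡ 4.
  α_i^2 mod 11 = [3, 1, 1, 5, 5].
  S_2 = Σ v_i α_i^2 r_i = 8·3·2 + 8·1·7 + 10·1·2 + 1·5·1 + 6·5·4 = 249 ≡ 7.
  S = (7, 4, 7) ≠ 0, so r is not a codeword (an error is present).
Step 3: locate the error. For a single error e at position i, S_ℓ = v_i·e·α_i^ℓ, so α_err = S_1/S_0.
  S_0^{−1} = 7^{−1} = 8 (mod 11), so α_err = 4·8 = 32 ≡ 10 = α_3. Error position i = 3.
  Consistency check: S_2/S_1 = 7·3 = 21 ≡ 10 = α_err ✓ (single-error assumption holds).
Step 4: error magnitude e = S_0/v_3 = S_0·∏_{j≠3}(α_3 − α_j) = 7·10 = 70 ≡ 4 (mod 11).
Step 5: correct position 3: c_3 = r_3 − e = 2 − 4 ≡ 9 (mod 11). Hence c = [2, 7, 9, 1, 4].
  Check: interpolating c through the α_i gives m(x) = 8 + 10·x (degree < 2) with m(α_i) = c_i for every i, so c is indeed a codeword.


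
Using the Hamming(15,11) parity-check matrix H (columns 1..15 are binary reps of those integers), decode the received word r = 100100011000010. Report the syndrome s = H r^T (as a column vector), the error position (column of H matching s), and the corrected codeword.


s = (1, 0, 1, 0)^T, error position = 10, corrected codeword c = 100100011100010

Compute s = H r^T mod 2 one row at a time:
  s_1 = 1 + 1 + 0 + 0 + 0 + 0 + 1 + 0 = 3 ≡ 1 (mod 2).
  s_2 = 1 + 0 + 0 + 0 + 0 + 0 + 1 + 0 = 2 ≡ 0 (mod 2).
  s_3 = 0 + 0 + 0 + 0 + 0 + 0 + 1 + 0 = 1 ≡ 1 (mod 2).
  s_4 = 1 + 0 + 0 + 0 + 1 + 0 + 0 + 0 = 2 ≡ 0 (mod 2).
s = (1, 0, 1, 0)^T — this equals column 10 of H (binary 1010), so error is at position 10.
Correct: flip bit 10 of r = 100100011000010 to get c = 100100011100010.


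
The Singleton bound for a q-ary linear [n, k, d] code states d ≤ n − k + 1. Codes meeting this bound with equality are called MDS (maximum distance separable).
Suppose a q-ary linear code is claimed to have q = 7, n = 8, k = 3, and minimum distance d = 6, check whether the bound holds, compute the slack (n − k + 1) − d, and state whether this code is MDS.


Singleton RHS = n − k + 1 = 6, slack = 0, bound satisfied, MDS.

Singleton bound: d ≤ n − k + 1.
Here n = 8, k = 3, so n − k + 1 = 6.
Given d = 6, check d ≤ 6: YES.
Slack = (n − k + 1) − d = 0.
The code is MDS (slack = 0).
Description: the claimed parameters are [8, 3, 6]_7; such a code would be MDS (meets Singleton bound).


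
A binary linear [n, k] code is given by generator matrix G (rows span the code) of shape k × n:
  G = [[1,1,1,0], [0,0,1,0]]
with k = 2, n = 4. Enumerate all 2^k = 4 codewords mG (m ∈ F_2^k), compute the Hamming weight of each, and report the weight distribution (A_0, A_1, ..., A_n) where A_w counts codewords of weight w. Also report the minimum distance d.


Weight distribution: A_0 = 1, A_1 = 1, A_2 = 1, A_3 = 1. Minimum distance d = 1.

Enumerate all 2^2 = 4 messages m ∈ F_2^2.
For each, compute codeword c = mG in F_2^4, then tally its weight.
  m = 00 → c = 0000, weight = 0.
  m = 10 → c = 1110, weight = 3.
  m = 01 → c = 0010, weight = 1.
  m = 11 → c = 1100, weight = 2.
Tally weights:
  weight 0: 1 codewords.
  weight 1: 1 codewords.
  weight 2: 1 codewords.
  weight 3: 1 codewords.
Minimum distance d = smallest w > 0 with A_w > 0 = 1.
Sanity: Σ A_w = 4 = 2^2 = 4 ✓.


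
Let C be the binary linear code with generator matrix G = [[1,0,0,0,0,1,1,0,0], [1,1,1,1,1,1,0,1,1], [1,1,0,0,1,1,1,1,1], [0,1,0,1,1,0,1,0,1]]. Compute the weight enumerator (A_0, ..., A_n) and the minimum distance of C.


Weight distribution: A_0 = 1, A_2 = 1, A_3 = 3, A_4 = 4, A_5 = 2, A_6 = 1, A_7 = 3, A_8 = 1. Minimum distance d = 2.

Enumerate all 2^4 = 16 messages m ∈ F_2^4.
For each, compute codeword c = mG in F_2^9, then tally its weight.
  m = 0000 → c = 000000000, weight = 0.
  m = 1000 → c = 100001100, weight = 3.
  m = 0100 → c = 111111011, weight = 8.
  m = 1100 → c = 011110111, weight = 7.
  m = 0010 → c = 110011111, weight = 7.
  m = 1010 → c = 010010011, weight = 4.
  m = 0110 → c = 001100100, weight = 3.
  m = 1110 → c = 101101000, weight = 4.
  m = 0001 → c = 010110101, weight = 5.
  m = 1001 → c = 110111001, weight = 6.
  m = 0101 → c = 101001110, weight = 5.
  m = 1101 → c = 001000010, weight = 2.
  m = 0011 → c = 100101010, weight = 4.
  m = 1011 → c = 000100110, weight = 3.
  m = 0111 → c = 011010001, weight = 4.
  m = 1111 → c = 111011101, weight = 7.
Tally weights:
  weight 0: 1 codewords.
  weight 2: 1 codewords.
  weight 3: 3 codewords.
  weight 4: 4 codewords.
  weight 5: 2 codewords.
  weight 6: 1 codewords.
  weight 7: 3 codewords.
  weight 8: 1 codewords.
Minimum distance d = smallest w > 0 with A_w > 0 = 2.
Sanity: Σ A_w = 16 = 2^4 = 16 ✓.


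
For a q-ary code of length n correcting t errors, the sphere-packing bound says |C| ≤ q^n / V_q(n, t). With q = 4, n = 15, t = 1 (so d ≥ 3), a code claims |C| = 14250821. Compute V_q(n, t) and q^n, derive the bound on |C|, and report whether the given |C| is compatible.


V_q(n, t) = 46, q^n = 1073741824, Hamming bound = 23342213, |C| = 14250821 ≤ bound (satisfied).

Step 1: Compute V_q(n, t) = Σ_{j=0}^1 C(n, j) (q−1)^j.
  j = 0: C(15,0)·(3)^0 = 1·1 = 1.
  j = 1: C(15,1)·(3)^1 = 15·3 = 45.
  V_q(n, t) = 1 + 45 = 46.
Step 2: q^n = 4^15 = 1073741824.
Step 3: Hamming bound ⌊q^n / V_q(n,t)⌋ = ⌊1073741824/46⌋ = 23342213.
Step 4: Compare |C| = 14250821 to 23342213: satisfied.
The claimed |C| lies below the Hamming bound.


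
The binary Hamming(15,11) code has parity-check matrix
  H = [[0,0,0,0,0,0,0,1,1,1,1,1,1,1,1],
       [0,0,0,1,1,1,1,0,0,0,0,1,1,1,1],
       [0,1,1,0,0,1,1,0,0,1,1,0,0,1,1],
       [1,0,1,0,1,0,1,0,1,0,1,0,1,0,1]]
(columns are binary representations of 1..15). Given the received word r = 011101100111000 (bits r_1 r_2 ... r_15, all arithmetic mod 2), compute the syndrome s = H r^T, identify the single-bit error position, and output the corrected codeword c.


s = (1, 0, 0, 1)^T, error position = 9, corrected codeword c = 011101101111000

Compute s = H r^T mod 2 one row at a time:
  s_1 = 0 + 0 + 1 + 1 + 1 + 0 + 0 + 0 = 3 ≡ 1 (mod 2).
  s_2 = 1 + 0 + 1 + 1 + 1 + 0 + 0 + 0 = 4 ≡ 0 (mod 2).
  s_3 = 1 + 1 + 1 + 1 + 1 + 1 + 0 + 0 = 6 ≡ 0 (mod 2).
  s_4 = 0 + 1 + 0 + 1 + 0 + 1 + 0 + 0 = 3 ≡ 1 (mod 2).
s = (1, 0, 0, 1)^T — this equals column 9 of H (binary 1001), so error is at position 9.
Correct: flip bit 9 of r = 011101100111000 to get c = 011101101111000.


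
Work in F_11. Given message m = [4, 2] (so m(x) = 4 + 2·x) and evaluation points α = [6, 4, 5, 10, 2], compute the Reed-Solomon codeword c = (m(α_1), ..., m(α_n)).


c = [5, 1, 3, 2, 8]

Message polynomial: m(x) = 4 + 2·x (mod 11).
For each evaluation point α_i, compute m(α_i) mod 11:
  α_1 = 6: Horner steps 2 → 5, so m(6) = 5.
  α_2 = 4: Horner steps 2 → 1, so m(4) = 1.
  α_3 = 5: Horner steps 2 → 3, so m(5) = 3.
  α_4 = 10: Horner steps 2 → 2, so m(10) = 2.
  α_5 = 2: Horner steps 2 → 8, so m(2) = 8.
Codeword c = [5, 1, 3, 2, 8] ∈ F_11^5.
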